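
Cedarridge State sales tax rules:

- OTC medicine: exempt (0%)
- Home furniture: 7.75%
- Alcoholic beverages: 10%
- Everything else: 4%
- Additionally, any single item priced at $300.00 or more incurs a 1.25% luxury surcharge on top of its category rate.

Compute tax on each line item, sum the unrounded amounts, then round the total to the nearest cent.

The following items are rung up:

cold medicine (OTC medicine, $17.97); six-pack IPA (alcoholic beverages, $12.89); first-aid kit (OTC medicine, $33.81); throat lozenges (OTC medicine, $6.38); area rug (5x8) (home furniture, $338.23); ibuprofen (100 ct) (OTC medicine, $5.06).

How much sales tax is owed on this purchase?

$31.73

Cold medicine $17.97: OTC medicine → 0% → $0.00
Six-pack IPA $12.89: alcoholic beverages → 10% → $1.289
First-aid kit $33.81: OTC medicine → 0% → $0.00
Throat lozenges $6.38: OTC medicine → 0% → $0.00
Area rug (5x8) $338.23: home furniture → 7.75% + 1.25% surcharge = 9% → $30.4407
Ibuprofen (100 ct) $5.06: OTC medicine → 0% → $0.00
Unrounded tax sum = $31.7297 → $31.73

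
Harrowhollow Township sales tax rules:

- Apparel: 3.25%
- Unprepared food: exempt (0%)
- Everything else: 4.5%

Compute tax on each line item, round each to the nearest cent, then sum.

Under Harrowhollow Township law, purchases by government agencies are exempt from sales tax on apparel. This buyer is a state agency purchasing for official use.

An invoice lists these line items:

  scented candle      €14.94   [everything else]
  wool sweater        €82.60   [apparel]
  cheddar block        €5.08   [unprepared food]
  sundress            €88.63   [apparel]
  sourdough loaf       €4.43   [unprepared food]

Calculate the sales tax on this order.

€0.67

Scented candle €14.94: everything else → 4.5% → €0.67
Wool sweater €82.60: apparel, buyer-exempt → 0% → €0.00
Cheddar block €5.08: unprepared food → 0% → €0.00
Sundress €88.63: apparel, buyer-exempt → 0% → €0.00
Sourdough loaf €4.43: unprepared food → 0% → €0.00
Total tax = €0.67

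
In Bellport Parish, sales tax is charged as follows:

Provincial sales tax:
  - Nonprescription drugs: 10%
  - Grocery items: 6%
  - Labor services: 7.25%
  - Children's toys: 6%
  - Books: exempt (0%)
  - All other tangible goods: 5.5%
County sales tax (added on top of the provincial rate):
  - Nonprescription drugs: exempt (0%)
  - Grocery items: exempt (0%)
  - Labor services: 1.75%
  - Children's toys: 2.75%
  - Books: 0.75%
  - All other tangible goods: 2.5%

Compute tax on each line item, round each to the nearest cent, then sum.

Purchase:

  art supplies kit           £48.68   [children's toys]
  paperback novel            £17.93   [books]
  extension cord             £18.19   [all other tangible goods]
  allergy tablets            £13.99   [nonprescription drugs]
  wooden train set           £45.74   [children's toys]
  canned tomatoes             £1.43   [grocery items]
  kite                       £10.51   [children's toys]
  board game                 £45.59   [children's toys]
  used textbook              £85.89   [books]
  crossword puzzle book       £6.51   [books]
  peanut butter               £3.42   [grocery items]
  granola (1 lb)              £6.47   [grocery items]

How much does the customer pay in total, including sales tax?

Art supplies kit £48.68: children's toys → 6% + 2.75% county = 8.75% → £4.26
Paperback novel £17.93: books → 0% + 0.75% county = 0.75% → £0.13
Extension cord £18.19: all other tangible goods → 5.5% + 2.5% county = 8% → £1.46
Allergy tablets £13.99: nonprescription drugs → 10% + 0% county = 10% → £1.40
Wooden train set £45.74: children's toys → 6% + 2.75% county = 8.75% → £4.00
Canned tomatoes £1.43: grocery items → 6% + 0% county = 6% → £0.09
Kite £10.51: children's toys → 6% + 2.75% county = 8.75% → £0.92
Board game £45.59: children's toys → 6% + 2.75% county = 8.75% → £3.99
Used textbook £85.89: books → 0% + 0.75% county = 0.75% → £0.64
Crossword puzzle book £6.51: books → 0% + 0.75% county = 0.75% → £0.05
Peanut butter £3.42: grocery items → 6% + 0% county = 6% → £0.21
Granola (1 lb) £6.47: grocery items → 6% + 0% county = 6% → £0.39
Subtotal = £304.35; tax = £17.54; total due = £321.89

£321.89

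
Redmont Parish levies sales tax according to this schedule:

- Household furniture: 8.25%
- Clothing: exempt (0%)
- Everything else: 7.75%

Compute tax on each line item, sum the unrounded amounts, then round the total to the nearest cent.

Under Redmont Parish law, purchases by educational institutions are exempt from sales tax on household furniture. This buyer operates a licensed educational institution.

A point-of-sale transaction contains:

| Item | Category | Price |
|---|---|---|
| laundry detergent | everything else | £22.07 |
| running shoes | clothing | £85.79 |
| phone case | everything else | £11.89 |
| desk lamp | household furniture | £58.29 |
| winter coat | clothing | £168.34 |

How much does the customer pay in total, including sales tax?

Laundry detergent £22.07: everything else → 7.75% → £1.710425
Running shoes £85.79: clothing → 0% → £0.00
Phone case £11.89: everything else → 7.75% → £0.921475
Desk lamp £58.29: household furniture, buyer-exempt → 0% → £0.00
Winter coat £168.34: clothing → 0% → £0.00
Subtotal = £346.38; unrounded tax = £2.6319 → £2.63; total due = £349.01

£349.01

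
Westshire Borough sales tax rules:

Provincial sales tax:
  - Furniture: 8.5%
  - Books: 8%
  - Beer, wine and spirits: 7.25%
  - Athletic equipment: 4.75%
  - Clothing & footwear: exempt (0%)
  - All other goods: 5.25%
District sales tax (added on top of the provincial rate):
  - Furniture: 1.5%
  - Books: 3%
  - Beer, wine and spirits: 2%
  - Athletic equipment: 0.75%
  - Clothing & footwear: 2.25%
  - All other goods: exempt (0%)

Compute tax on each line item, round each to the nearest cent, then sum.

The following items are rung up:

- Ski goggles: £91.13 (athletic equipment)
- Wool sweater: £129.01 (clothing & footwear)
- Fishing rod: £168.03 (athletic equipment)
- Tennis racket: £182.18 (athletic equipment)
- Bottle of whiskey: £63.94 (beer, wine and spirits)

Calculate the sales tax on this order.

Ski goggles £91.13: athletic equipment → 4.75% + 0.75% district = 5.5% → £5.01
Wool sweater £129.01: clothing & footwear → 0% + 2.25% district = 2.25% → £2.90
Fishing rod £168.03: athletic equipment → 4.75% + 0.75% district = 5.5% → £9.24
Tennis racket £182.18: athletic equipment → 4.75% + 0.75% district = 5.5% → £10.02
Bottle of whiskey £63.94: beer, wine and spirits → 7.25% + 2% district = 9.25% → £5.91
Total tax = £5.01 + £2.90 + £9.24 + £10.02 + £5.91 = £33.08

£33.08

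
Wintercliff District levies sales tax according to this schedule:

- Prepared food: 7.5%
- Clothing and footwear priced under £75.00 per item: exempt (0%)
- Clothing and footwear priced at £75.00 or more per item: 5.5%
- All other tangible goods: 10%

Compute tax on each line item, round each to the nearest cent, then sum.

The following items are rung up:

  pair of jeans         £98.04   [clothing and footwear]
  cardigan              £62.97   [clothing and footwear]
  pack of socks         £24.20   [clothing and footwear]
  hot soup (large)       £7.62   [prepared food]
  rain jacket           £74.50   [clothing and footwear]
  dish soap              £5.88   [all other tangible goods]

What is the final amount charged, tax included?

Pair of jeans £98.04: clothing and footwear, £75.00 or more → 5.5% → £5.39
Cardigan £62.97: clothing and footwear, under £75.00 → 0% → £0.00
Pack of socks £24.20: clothing and footwear, under £75.00 → 0% → £0.00
Hot soup (large) £7.62: prepared food → 7.5% → £0.57
Rain jacket £74.50: clothing and footwear, under £75.00 → 0% → £0.00
Dish soap £5.88: all other tangible goods → 10% → £0.59
Subtotal = £273.21; tax = £6.55; total due = £279.76

£279.76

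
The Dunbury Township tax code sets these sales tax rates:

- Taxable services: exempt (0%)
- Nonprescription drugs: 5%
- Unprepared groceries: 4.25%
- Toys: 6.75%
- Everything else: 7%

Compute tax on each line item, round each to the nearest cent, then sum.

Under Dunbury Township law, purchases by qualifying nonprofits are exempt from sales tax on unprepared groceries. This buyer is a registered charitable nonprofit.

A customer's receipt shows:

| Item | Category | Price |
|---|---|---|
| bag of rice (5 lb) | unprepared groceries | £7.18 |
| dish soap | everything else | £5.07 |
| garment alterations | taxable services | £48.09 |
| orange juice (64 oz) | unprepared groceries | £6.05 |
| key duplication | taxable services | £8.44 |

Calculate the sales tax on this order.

£0.35

Bag of rice (5 lb) £7.18: unprepared groceries, buyer-exempt → 0% → £0.00
Dish soap £5.07: everything else → 7% → £0.35
Garment alterations £48.09: taxable services → 0% → £0.00
Orange juice (64 oz) £6.05: unprepared groceries, buyer-exempt → 0% → £0.00
Key duplication £8.44: taxable services → 0% → £0.00
Total tax = £0.35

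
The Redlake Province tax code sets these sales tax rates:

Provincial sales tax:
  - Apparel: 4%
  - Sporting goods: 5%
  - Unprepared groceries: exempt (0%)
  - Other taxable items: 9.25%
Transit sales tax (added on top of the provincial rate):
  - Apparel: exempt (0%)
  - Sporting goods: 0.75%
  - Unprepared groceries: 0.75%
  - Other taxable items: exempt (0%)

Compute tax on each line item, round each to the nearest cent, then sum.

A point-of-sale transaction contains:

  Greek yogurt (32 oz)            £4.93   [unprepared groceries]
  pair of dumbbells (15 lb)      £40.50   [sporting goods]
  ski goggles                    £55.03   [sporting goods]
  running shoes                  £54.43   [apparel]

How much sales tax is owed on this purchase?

Greek yogurt (32 oz) £4.93: unprepared groceries → 0% + 0.75% transit = 0.75% → £0.04
Pair of dumbbells (15 lb) £40.50: sporting goods → 5% + 0.75% transit = 5.75% → £2.33
Ski goggles £55.03: sporting goods → 5% + 0.75% transit = 5.75% → £3.16
Running shoes £54.43: apparel → 4% + 0% transit = 4% → £2.18
Total tax = £0.04 + £2.33 + £3.16 + £2.18 = £7.71

£7.71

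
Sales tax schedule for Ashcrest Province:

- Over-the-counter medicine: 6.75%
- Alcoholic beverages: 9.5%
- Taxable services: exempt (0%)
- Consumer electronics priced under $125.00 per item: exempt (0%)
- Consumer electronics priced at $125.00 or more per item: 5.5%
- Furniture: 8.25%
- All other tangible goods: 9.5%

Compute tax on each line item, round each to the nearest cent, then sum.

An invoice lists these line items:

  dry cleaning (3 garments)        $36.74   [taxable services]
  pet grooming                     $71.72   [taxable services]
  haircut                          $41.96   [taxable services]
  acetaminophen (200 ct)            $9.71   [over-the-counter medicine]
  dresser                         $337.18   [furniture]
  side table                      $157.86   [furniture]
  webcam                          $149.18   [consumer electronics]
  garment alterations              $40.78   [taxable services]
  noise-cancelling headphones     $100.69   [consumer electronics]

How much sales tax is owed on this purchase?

$49.70

Dry cleaning (3 garments) $36.74: taxable services → 0% → $0.00
Pet grooming $71.72: taxable services → 0% → $0.00
Haircut $41.96: taxable services → 0% → $0.00
Acetaminophen (200 ct) $9.71: over-the-counter medicine → 6.75% → $0.66
Dresser $337.18: furniture → 8.25% → $27.82
Side table $157.86: furniture → 8.25% → $13.02
Webcam $149.18: consumer electronics, $125.00 or more → 5.5% → $8.20
Garment alterations $40.78: taxable services → 0% → $0.00
Noise-cancelling headphones $100.69: consumer electronics, under $125.00 → 0% → $0.00
Total tax = $0.66 + $27.82 + $13.02 + $8.20 = $49.70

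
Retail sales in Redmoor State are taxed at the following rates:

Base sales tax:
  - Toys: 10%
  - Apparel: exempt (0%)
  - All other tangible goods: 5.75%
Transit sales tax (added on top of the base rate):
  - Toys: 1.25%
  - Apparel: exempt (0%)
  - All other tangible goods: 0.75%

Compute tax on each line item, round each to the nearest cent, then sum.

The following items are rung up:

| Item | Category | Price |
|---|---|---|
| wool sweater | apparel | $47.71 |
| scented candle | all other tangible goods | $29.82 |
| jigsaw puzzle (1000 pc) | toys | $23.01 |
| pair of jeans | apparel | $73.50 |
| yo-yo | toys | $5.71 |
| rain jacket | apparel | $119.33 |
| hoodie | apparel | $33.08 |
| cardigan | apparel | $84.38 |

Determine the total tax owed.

$5.17

Wool sweater $47.71: apparel → 0% + 0% transit = 0% → $0.00
Scented candle $29.82: all other tangible goods → 5.75% + 0.75% transit = 6.5% → $1.94
Jigsaw puzzle (1000 pc) $23.01: toys → 10% + 1.25% transit = 11.25% → $2.59
Pair of jeans $73.50: apparel → 0% + 0% transit = 0% → $0.00
Yo-yo $5.71: toys → 10% + 1.25% transit = 11.25% → $0.64
Rain jacket $119.33: apparel → 0% + 0% transit = 0% → $0.00
Hoodie $33.08: apparel → 0% + 0% transit = 0% → $0.00
Cardigan $84.38: apparel → 0% + 0% transit = 0% → $0.00
Total tax = $1.94 + $2.59 + $0.64 = $5.17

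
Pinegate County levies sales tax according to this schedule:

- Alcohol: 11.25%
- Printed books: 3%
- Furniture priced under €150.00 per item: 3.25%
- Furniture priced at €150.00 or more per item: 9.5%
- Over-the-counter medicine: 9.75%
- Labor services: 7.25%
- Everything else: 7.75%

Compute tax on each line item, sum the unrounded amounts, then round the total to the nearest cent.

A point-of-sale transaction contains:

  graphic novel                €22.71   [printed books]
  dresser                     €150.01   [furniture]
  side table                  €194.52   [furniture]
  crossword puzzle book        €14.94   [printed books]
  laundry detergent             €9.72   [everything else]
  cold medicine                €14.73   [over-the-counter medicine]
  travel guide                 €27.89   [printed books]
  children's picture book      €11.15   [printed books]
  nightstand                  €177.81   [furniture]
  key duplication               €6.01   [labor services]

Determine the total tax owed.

Graphic novel €22.71: printed books → 3% → €0.6813
Dresser €150.01: furniture, €150.00 or more → 9.5% → €14.25095
Side table €194.52: furniture, €150.00 or more → 9.5% → €18.4794
Crossword puzzle book €14.94: printed books → 3% → €0.4482
Laundry detergent €9.72: everything else → 7.75% → €0.7533
Cold medicine €14.73: over-the-counter medicine → 9.75% → €1.436175
Travel guide €27.89: printed books → 3% → €0.8367
Children's picture book €11.15: printed books → 3% → €0.3345
Nightstand €177.81: furniture, €150.00 or more → 9.5% → €16.89195
Key duplication €6.01: labor services → 7.25% → €0.435725
Unrounded tax sum = €54.5482 → €54.55

€54.55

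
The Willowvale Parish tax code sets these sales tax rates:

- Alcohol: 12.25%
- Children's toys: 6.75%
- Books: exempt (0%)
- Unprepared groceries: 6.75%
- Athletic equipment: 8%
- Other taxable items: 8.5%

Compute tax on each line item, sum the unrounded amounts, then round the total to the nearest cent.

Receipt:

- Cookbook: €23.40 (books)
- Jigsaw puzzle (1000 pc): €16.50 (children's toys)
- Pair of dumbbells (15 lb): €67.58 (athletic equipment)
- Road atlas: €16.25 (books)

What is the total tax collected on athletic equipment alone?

€5.41

Pair of dumbbells (15 lb) €67.58: athletic equipment → 8% → €5.4064
Tax on athletic equipment: unrounded sum = €5.4064 → €5.41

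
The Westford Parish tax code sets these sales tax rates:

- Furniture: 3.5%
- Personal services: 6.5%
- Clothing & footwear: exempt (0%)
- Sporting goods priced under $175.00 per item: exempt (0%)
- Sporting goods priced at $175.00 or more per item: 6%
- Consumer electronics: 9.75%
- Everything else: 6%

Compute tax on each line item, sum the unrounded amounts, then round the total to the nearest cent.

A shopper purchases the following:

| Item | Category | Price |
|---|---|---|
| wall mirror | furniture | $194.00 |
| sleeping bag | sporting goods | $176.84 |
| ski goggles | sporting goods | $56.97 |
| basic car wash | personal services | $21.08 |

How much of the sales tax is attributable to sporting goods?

Sleeping bag $176.84: sporting goods, $175.00 or more → 6% → $10.6104
Ski goggles $56.97: sporting goods, under $175.00 → 0% → $0.00
Tax on sporting goods: unrounded sum = $10.6104 → $10.61

$10.61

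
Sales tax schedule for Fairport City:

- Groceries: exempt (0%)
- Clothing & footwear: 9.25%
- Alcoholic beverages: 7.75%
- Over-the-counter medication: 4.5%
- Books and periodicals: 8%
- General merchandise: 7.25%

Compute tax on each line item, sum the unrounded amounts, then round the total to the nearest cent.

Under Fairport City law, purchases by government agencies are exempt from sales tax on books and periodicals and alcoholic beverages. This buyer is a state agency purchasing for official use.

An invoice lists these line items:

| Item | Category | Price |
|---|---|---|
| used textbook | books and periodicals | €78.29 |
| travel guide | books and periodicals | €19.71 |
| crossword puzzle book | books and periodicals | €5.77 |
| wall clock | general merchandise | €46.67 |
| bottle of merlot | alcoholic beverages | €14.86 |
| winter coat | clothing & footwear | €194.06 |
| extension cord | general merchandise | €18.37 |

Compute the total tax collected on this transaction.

Used textbook €78.29: books and periodicals, buyer-exempt → 0% → €0.00
Travel guide €19.71: books and periodicals, buyer-exempt → 0% → €0.00
Crossword puzzle book €5.77: books and periodicals, buyer-exempt → 0% → €0.00
Wall clock €46.67: general merchandise → 7.25% → €3.383575
Bottle of merlot €14.86: alcoholic beverages, buyer-exempt → 0% → €0.00
Winter coat €194.06: clothing & footwear → 9.25% → €17.95055
Extension cord €18.37: general merchandise → 7.25% → €1.331825
Unrounded tax sum = €22.66595 → €22.67

€22.67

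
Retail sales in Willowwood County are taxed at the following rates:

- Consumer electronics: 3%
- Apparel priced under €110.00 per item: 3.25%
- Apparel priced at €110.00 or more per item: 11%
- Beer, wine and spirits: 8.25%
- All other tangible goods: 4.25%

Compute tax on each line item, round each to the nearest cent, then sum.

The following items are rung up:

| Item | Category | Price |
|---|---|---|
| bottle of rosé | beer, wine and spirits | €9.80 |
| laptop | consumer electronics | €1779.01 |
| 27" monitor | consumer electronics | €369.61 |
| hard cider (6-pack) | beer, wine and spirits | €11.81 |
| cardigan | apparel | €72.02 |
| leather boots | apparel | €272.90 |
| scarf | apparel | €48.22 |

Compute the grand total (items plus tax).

€2663.54

Bottle of rosé €9.80: beer, wine and spirits → 8.25% → €0.81
Laptop €1779.01: consumer electronics → 3% → €53.37
27" monitor €369.61: consumer electronics → 3% → €11.09
Hard cider (6-pack) €11.81: beer, wine and spirits → 8.25% → €0.97
Cardigan €72.02: apparel, under €110.00 → 3.25% → €2.34
Leather boots €272.90: apparel, €110.00 or more → 11% → €30.02
Scarf €48.22: apparel, under €110.00 → 3.25% → €1.57
Subtotal = €2563.37; tax = €100.17; total due = €2663.54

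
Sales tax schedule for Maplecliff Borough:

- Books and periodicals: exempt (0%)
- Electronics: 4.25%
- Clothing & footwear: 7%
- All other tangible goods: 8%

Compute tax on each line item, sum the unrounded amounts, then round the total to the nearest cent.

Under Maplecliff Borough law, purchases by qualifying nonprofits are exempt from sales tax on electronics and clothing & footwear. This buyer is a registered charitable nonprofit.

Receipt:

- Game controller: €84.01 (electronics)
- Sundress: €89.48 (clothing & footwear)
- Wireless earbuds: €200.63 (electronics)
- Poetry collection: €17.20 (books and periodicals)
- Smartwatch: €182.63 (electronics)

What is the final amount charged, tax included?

Game controller €84.01: electronics, buyer-exempt → 0% → €0.00
Sundress €89.48: clothing & footwear, buyer-exempt → 0% → €0.00
Wireless earbuds €200.63: electronics, buyer-exempt → 0% → €0.00
Poetry collection €17.20: books and periodicals → 0% → €0.00
Smartwatch €182.63: electronics, buyer-exempt → 0% → €0.00
Subtotal = €573.95; unrounded tax = €0.00 → €0.00; total due = €573.95

€573.95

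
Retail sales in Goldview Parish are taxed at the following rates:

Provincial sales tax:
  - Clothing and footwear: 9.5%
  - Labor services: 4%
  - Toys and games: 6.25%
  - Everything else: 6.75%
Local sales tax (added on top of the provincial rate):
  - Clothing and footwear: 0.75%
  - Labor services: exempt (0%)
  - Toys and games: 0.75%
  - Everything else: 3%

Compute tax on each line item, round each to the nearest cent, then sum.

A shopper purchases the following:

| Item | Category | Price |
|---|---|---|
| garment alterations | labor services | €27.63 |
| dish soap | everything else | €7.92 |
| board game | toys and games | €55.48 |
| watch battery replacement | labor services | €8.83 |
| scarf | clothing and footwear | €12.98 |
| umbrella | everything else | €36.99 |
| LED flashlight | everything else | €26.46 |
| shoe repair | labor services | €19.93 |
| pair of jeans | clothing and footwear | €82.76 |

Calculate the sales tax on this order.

Garment alterations €27.63: labor services → 4% + 0% local = 4% → €1.11
Dish soap €7.92: everything else → 6.75% + 3% local = 9.75% → €0.77
Board game €55.48: toys and games → 6.25% + 0.75% local = 7% → €3.88
Watch battery replacement €8.83: labor services → 4% + 0% local = 4% → €0.35
Scarf €12.98: clothing and footwear → 9.5% + 0.75% local = 10.25% → €1.33
Umbrella €36.99: everything else → 6.75% + 3% local = 9.75% → €3.61
LED flashlight €26.46: everything else → 6.75% + 3% local = 9.75% → €2.58
Shoe repair €19.93: labor services → 4% + 0% local = 4% → €0.80
Pair of jeans €82.76: clothing and footwear → 9.5% + 0.75% local = 10.25% → €8.48
Total tax = €1.11 + €0.77 + €3.88 + €0.35 + €1.33 + €3.61 + €2.58 + €0.80 + €8.48 = €22.91

€22.91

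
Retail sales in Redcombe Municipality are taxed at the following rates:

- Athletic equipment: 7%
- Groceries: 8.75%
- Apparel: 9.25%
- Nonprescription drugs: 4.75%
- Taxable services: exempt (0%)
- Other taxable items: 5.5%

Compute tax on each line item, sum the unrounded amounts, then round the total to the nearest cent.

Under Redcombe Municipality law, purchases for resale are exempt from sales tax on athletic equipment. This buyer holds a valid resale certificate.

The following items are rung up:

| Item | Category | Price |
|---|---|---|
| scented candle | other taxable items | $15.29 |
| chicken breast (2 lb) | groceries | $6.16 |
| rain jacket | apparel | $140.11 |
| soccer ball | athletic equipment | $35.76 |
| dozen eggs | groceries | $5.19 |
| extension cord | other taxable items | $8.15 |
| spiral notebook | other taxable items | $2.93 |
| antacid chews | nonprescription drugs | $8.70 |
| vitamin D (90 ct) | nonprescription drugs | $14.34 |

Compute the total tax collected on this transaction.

$16.50

Scented candle $15.29: other taxable items → 5.5% → $0.84095
Chicken breast (2 lb) $6.16: groceries → 8.75% → $0.539
Rain jacket $140.11: apparel → 9.25% → $12.960175
Soccer ball $35.76: athletic equipment, buyer-exempt → 0% → $0.00
Dozen eggs $5.19: groceries → 8.75% → $0.454125
Extension cord $8.15: other taxable items → 5.5% → $0.44825
Spiral notebook $2.93: other taxable items → 5.5% → $0.16115
Antacid chews $8.70: nonprescription drugs → 4.75% → $0.41325
Vitamin D (90 ct) $14.34: nonprescription drugs → 4.75% → $0.68115
Unrounded tax sum = $16.49805 → $16.50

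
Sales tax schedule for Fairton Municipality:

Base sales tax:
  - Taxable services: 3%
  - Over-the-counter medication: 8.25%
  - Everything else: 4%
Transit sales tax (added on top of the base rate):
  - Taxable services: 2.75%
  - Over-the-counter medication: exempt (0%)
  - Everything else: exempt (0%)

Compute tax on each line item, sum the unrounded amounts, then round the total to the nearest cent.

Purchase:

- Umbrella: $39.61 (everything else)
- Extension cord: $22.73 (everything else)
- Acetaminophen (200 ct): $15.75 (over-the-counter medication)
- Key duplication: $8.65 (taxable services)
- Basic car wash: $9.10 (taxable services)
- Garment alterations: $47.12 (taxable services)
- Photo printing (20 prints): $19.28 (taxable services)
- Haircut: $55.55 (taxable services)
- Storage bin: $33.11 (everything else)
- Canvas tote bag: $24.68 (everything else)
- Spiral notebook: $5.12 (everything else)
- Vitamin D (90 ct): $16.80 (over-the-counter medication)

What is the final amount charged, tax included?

Umbrella $39.61: everything else → 4% + 0% transit = 4% → $1.5844
Extension cord $22.73: everything else → 4% + 0% transit = 4% → $0.9092
Acetaminophen (200 ct) $15.75: over-the-counter medication → 8.25% + 0% transit = 8.25% → $1.299375
Key duplication $8.65: taxable services → 3% + 2.75% transit = 5.75% → $0.497375
Basic car wash $9.10: taxable services → 3% + 2.75% transit = 5.75% → $0.52325
Garment alterations $47.12: taxable services → 3% + 2.75% transit = 5.75% → $2.7094
Photo printing (20 prints) $19.28: taxable services → 3% + 2.75% transit = 5.75% → $1.1086
Haircut $55.55: taxable services → 3% + 2.75% transit = 5.75% → $3.194125
Storage bin $33.11: everything else → 4% + 0% transit = 4% → $1.3244
Canvas tote bag $24.68: everything else → 4% + 0% transit = 4% → $0.9872
Spiral notebook $5.12: everything else → 4% + 0% transit = 4% → $0.2048
Vitamin D (90 ct) $16.80: over-the-counter medication → 8.25% + 0% transit = 8.25% → $1.386
Subtotal = $297.50; unrounded tax = $15.728125 → $15.73; total due = $313.23

$313.23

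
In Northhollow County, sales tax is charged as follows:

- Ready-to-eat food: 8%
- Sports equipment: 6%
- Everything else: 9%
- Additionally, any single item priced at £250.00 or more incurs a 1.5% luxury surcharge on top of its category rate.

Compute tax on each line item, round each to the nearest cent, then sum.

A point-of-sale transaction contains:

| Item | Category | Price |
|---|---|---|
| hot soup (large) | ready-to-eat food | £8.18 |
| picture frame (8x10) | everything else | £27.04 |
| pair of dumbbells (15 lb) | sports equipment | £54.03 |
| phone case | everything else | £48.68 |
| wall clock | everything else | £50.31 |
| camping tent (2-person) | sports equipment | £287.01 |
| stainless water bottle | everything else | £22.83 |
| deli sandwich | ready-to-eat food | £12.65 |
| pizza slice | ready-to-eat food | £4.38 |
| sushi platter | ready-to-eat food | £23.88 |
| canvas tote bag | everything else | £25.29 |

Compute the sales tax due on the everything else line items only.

£15.67

Picture frame (8x10) £27.04: everything else → 9% → £2.43
Phone case £48.68: everything else → 9% → £4.38
Wall clock £50.31: everything else → 9% → £4.53
Stainless water bottle £22.83: everything else → 9% → £2.05
Canvas tote bag £25.29: everything else → 9% → £2.28
Tax on everything else = £2.43 + £4.38 + £4.53 + £2.05 + £2.28 = £15.67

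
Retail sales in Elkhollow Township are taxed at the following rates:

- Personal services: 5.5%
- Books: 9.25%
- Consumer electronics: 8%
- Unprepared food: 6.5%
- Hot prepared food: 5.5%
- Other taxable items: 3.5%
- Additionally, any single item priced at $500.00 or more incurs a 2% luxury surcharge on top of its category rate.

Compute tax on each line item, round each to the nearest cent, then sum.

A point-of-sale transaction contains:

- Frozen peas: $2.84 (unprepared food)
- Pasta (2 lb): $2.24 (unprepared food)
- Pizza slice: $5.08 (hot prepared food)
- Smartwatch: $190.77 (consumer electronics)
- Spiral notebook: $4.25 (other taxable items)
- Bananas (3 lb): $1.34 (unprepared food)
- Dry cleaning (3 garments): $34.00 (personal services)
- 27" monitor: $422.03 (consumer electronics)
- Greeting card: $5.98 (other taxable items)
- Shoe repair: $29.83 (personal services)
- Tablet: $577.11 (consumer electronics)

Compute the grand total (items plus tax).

Frozen peas $2.84: unprepared food → 6.5% → $0.18
Pasta (2 lb) $2.24: unprepared food → 6.5% → $0.15
Pizza slice $5.08: hot prepared food → 5.5% → $0.28
Smartwatch $190.77: consumer electronics → 8% → $15.26
Spiral notebook $4.25: other taxable items → 3.5% → $0.15
Bananas (3 lb) $1.34: unprepared food → 6.5% → $0.09
Dry cleaning (3 garments) $34.00: personal services → 5.5% → $1.87
27" monitor $422.03: consumer electronics → 8% → $33.76
Greeting card $5.98: other taxable items → 3.5% → $0.21
Shoe repair $29.83: personal services → 5.5% → $1.64
Tablet $577.11: consumer electronics → 8% + 2% surcharge = 10% → $57.71
Subtotal = $1275.47; tax = $111.30; total due = $1386.77

$1386.77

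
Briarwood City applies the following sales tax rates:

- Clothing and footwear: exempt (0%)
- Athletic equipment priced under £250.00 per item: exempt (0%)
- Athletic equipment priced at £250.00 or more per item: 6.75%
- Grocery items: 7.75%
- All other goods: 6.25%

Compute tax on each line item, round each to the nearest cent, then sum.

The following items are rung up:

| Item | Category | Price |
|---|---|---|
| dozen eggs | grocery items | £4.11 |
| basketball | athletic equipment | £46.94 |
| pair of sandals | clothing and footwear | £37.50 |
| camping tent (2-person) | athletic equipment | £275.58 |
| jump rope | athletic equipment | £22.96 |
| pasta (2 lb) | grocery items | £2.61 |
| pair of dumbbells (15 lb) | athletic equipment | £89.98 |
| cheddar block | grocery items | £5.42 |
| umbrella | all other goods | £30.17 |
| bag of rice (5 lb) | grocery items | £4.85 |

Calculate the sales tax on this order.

£21.81

Dozen eggs £4.11: grocery items → 7.75% → £0.32
Basketball £46.94: athletic equipment, under £250.00 → 0% → £0.00
Pair of sandals £37.50: clothing and footwear → 0% → £0.00
Camping tent (2-person) £275.58: athletic equipment, £250.00 or more → 6.75% → £18.60
Jump rope £22.96: athletic equipment, under £250.00 → 0% → £0.00
Pasta (2 lb) £2.61: grocery items → 7.75% → £0.20
Pair of dumbbells (15 lb) £89.98: athletic equipment, under £250.00 → 0% → £0.00
Cheddar block £5.42: grocery items → 7.75% → £0.42
Umbrella £30.17: all other goods → 6.25% → £1.89
Bag of rice (5 lb) £4.85: grocery items → 7.75% → £0.38
Total tax = £0.32 + £18.60 + £0.20 + £0.42 + £1.89 + £0.38 = £21.81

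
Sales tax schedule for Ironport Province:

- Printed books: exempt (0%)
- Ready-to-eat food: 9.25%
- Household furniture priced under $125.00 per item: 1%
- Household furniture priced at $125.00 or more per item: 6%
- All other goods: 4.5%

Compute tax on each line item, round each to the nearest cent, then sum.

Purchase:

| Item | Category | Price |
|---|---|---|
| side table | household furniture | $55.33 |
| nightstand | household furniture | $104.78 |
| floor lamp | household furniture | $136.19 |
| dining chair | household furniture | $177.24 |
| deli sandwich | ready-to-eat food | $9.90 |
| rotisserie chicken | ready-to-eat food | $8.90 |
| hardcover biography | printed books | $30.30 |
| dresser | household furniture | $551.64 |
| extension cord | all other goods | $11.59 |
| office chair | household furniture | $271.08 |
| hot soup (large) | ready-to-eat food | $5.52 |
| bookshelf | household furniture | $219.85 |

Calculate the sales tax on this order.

$85.72

Side table $55.33: household furniture, under $125.00 → 1% → $0.55
Nightstand $104.78: household furniture, under $125.00 → 1% → $1.05
Floor lamp $136.19: household furniture, $125.00 or more → 6% → $8.17
Dining chair $177.24: household furniture, $125.00 or more → 6% → $10.63
Deli sandwich $9.90: ready-to-eat food → 9.25% → $0.92
Rotisserie chicken $8.90: ready-to-eat food → 9.25% → $0.82
Hardcover biography $30.30: printed books → 0% → $0.00
Dresser $551.64: household furniture, $125.00 or more → 6% → $33.10
Extension cord $11.59: all other goods → 4.5% → $0.52
Office chair $271.08: household furniture, $125.00 or more → 6% → $16.26
Hot soup (large) $5.52: ready-to-eat food → 9.25% → $0.51
Bookshelf $219.85: household furniture, $125.00 or more → 6% → $13.19
Total tax = $0.55 + $1.05 + $8.17 + $10.63 + $0.92 + $0.82 + $33.10 + $0.52 + $16.26 + $0.51 + $13.19 = $85.72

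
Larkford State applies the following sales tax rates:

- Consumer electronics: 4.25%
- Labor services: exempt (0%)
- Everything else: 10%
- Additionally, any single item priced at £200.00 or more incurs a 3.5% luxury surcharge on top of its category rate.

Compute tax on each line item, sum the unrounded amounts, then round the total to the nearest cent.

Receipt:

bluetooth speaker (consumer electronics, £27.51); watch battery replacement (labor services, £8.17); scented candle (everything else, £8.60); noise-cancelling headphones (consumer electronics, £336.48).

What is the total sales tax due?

£28.11

Bluetooth speaker £27.51: consumer electronics → 4.25% → £1.169175
Watch battery replacement £8.17: labor services → 0% → £0.00
Scented candle £8.60: everything else → 10% → £0.86
Noise-cancelling headphones £336.48: consumer electronics → 4.25% + 3.5% surcharge = 7.75% → £26.0772
Unrounded tax sum = £28.106375 → £28.11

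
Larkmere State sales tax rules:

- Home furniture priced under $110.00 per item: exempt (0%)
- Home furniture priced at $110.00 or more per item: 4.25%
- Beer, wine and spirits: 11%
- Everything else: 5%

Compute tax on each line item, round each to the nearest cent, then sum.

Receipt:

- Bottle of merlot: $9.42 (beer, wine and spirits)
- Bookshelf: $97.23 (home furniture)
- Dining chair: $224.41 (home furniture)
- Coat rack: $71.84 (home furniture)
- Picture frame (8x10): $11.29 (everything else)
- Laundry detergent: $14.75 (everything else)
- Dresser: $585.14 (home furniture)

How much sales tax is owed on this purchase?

$36.75

Bottle of merlot $9.42: beer, wine and spirits → 11% → $1.04
Bookshelf $97.23: home furniture, under $110.00 → 0% → $0.00
Dining chair $224.41: home furniture, $110.00 or more → 4.25% → $9.54
Coat rack $71.84: home furniture, under $110.00 → 0% → $0.00
Picture frame (8x10) $11.29: everything else → 5% → $0.56
Laundry detergent $14.75: everything else → 5% → $0.74
Dresser $585.14: home furniture, $110.00 or more → 4.25% → $24.87
Total tax = $1.04 + $9.54 + $0.56 + $0.74 + $24.87 = $36.75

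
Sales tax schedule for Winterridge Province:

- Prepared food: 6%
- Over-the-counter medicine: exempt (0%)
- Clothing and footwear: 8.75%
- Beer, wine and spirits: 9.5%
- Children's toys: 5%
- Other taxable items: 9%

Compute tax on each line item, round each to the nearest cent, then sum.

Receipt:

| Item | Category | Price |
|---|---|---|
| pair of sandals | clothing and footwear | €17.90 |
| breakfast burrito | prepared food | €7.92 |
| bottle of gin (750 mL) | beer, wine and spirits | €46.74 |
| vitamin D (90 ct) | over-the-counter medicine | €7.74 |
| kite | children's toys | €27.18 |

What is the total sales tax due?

Pair of sandals €17.90: clothing and footwear → 8.75% → €1.57
Breakfast burrito €7.92: prepared food → 6% → €0.48
Bottle of gin (750 mL) €46.74: beer, wine and spirits → 9.5% → €4.44
Vitamin D (90 ct) €7.74: over-the-counter medicine → 0% → €0.00
Kite €27.18: children's toys → 5% → €1.36
Total tax = €1.57 + €0.48 + €4.44 + €1.36 = €7.85

€7.85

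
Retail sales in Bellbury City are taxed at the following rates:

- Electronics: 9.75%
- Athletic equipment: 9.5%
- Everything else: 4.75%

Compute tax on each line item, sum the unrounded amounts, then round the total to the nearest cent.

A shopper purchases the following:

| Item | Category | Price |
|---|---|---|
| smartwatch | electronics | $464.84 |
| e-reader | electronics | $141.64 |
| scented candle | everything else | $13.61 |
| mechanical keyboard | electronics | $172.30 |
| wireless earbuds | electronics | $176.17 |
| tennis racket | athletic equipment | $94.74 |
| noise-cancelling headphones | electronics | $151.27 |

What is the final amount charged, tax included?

$1332.07

Smartwatch $464.84: electronics → 9.75% → $45.3219
E-reader $141.64: electronics → 9.75% → $13.8099
Scented candle $13.61: everything else → 4.75% → $0.646475
Mechanical keyboard $172.30: electronics → 9.75% → $16.79925
Wireless earbuds $176.17: electronics → 9.75% → $17.176575
Tennis racket $94.74: athletic equipment → 9.5% → $9.0003
Noise-cancelling headphones $151.27: electronics → 9.75% → $14.748825
Subtotal = $1214.57; unrounded tax = $117.503225 → $117.50; total due = $1332.07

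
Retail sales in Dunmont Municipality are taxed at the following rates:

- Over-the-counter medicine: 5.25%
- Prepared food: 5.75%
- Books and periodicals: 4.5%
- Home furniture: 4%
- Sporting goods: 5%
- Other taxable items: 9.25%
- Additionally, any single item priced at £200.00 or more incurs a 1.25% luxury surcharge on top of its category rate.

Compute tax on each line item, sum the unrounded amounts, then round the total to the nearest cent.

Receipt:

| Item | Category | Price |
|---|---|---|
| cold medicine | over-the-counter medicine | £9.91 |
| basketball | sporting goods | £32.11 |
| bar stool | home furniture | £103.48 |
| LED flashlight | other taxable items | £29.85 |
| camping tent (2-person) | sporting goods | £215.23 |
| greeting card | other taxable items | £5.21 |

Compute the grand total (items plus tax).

£418.75

Cold medicine £9.91: over-the-counter medicine → 5.25% → £0.520275
Basketball £32.11: sporting goods → 5% → £1.6055
Bar stool £103.48: home furniture → 4% → £4.1392
LED flashlight £29.85: other taxable items → 9.25% → £2.761125
Camping tent (2-person) £215.23: sporting goods → 5% + 1.25% surcharge = 6.25% → £13.451875
Greeting card £5.21: other taxable items → 9.25% → £0.481925
Subtotal = £395.79; unrounded tax = £22.9599 → £22.96; total due = £418.75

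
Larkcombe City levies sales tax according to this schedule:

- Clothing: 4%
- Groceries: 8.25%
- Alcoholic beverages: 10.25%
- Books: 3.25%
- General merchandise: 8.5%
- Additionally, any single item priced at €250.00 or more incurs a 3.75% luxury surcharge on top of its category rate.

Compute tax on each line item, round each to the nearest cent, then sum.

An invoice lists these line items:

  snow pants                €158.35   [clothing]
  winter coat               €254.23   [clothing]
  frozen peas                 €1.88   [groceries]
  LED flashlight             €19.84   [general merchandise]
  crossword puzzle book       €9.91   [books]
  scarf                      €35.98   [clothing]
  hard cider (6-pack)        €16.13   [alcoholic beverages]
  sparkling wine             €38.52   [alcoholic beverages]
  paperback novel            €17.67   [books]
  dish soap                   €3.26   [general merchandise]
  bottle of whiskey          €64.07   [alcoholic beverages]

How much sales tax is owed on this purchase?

€42.66

Snow pants €158.35: clothing → 4% → €6.33
Winter coat €254.23: clothing → 4% + 3.75% surcharge = 7.75% → €19.70
Frozen peas €1.88: groceries → 8.25% → €0.16
LED flashlight €19.84: general merchandise → 8.5% → €1.69
Crossword puzzle book €9.91: books → 3.25% → €0.32
Scarf €35.98: clothing → 4% → €1.44
Hard cider (6-pack) €16.13: alcoholic beverages → 10.25% → €1.65
Sparkling wine €38.52: alcoholic beverages → 10.25% → €3.95
Paperback novel €17.67: books → 3.25% → €0.57
Dish soap €3.26: general merchandise → 8.5% → €0.28
Bottle of whiskey €64.07: alcoholic beverages → 10.25% → €6.57
Total tax = €6.33 + €19.70 + €0.16 + €1.69 + €0.32 + €1.44 + €1.65 + €3.95 + €0.57 + €0.28 + €6.57 = €42.66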